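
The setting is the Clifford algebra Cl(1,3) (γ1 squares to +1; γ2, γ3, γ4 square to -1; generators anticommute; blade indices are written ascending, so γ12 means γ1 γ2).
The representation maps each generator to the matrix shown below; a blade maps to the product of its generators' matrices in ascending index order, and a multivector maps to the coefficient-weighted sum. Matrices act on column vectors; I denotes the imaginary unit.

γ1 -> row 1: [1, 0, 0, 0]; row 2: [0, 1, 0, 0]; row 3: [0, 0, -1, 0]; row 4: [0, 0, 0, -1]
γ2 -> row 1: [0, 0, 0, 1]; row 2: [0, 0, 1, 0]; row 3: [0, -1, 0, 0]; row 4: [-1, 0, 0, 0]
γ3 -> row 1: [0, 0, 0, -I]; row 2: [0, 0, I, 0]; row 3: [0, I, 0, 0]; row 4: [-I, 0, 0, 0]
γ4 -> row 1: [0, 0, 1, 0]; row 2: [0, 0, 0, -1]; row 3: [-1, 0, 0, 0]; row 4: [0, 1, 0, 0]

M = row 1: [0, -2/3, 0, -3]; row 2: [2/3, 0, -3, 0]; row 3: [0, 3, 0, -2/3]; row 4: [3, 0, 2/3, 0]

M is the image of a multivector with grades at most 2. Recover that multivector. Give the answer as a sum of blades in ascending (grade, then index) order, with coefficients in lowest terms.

Method: the blade images are trace-orthogonal — tr(rho(e_A) rho(e_B)^-1) = 4 if A = B and 0 otherwise — and rho(e_A)^-1 = (e_A)^2 * rho(e_A) with (e_A)^2 = +1 or -1, so the coefficient of e_A in the preimage is (e_A)^2 * tr(M rho(e_A))/4.
Nonzero projections over blades of grade <= 2: γ2: (γ2)^2 = -1, tr(M rho(γ2)) = 12, coefficient -3; γ24: (γ24)^2 = -1, tr(M rho(γ24)) = 8/3, coefficient -2/3. Every other blade of grade <= 2 projects to 0.
Answer: -3*γ2 - 2/3*γ24


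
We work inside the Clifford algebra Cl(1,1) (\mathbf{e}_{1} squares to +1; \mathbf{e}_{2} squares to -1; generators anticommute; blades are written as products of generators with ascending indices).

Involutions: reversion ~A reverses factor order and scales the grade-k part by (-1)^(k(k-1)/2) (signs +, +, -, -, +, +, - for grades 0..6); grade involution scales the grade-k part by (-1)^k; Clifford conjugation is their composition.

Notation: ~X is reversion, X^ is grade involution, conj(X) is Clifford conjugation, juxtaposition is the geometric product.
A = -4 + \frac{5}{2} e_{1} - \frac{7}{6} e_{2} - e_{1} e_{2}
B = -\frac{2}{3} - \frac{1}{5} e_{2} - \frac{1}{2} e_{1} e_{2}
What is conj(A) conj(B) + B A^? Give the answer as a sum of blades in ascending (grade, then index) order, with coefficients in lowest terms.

first term: \frac{44}{15} + \frac{41}{20} e_{1} - \frac{509}{180} e_{2} - \frac{19}{6} e_{1} e_{2}
second term: \frac{17}{5} + \frac{49}{20} e_{1} - \frac{221}{180} e_{2} + \frac{13}{6} e_{1} e_{2}
Answer: \frac{19}{3} + \frac{9}{2} e_{1} - \frac{73}{18} e_{2} - e_{1} e_{2}


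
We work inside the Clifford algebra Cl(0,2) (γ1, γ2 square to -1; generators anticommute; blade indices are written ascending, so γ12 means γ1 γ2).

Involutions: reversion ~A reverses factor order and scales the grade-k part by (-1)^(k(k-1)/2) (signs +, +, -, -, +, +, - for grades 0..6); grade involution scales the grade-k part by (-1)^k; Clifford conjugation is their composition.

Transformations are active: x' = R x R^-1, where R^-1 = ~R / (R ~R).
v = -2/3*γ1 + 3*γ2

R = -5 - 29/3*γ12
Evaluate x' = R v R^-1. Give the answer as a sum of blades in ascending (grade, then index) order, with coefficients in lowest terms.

~R = -5 + 29/3*γ12, and R ~R = 1066/9, so R^-1 = ~R / (1066/9).
R v = 97/3*γ1 - 77/9*γ2
Answer: -3299/1599*γ1 - 1214/533*γ2


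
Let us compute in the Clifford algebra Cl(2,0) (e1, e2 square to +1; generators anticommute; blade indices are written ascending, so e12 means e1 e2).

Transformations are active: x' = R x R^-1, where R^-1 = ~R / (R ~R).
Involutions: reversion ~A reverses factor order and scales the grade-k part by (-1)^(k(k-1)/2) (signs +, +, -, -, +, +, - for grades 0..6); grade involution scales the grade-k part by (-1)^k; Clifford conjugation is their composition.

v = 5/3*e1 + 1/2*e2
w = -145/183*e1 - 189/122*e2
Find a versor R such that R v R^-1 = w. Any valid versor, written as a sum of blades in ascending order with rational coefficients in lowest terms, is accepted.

The midline construction: v and w both square to 109/36, so reflecting in their sum 160/183*e1 - 64/61*e2 exchanges them.
Answer: 160/183*e1 - 64/61*e2


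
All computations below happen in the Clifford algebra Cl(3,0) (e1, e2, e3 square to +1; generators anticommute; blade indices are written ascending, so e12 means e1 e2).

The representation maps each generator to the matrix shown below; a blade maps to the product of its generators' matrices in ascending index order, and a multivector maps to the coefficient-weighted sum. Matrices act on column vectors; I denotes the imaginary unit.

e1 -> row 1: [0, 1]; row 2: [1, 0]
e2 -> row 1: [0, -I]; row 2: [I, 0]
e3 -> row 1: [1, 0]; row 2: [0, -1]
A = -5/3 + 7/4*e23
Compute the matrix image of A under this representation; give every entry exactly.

Bivector images (products of the table entries): rho(e23) = rho(e2)rho(e3) = row 1: [0, I]; row 2: [I, 0].
M = (-5/3)*1 + (7/4)*rho(e23), summed entrywise (1 is the identity matrix):
Answer: row 1: [-5/3, 7*I/4]; row 2: [7*I/4, -5/3]


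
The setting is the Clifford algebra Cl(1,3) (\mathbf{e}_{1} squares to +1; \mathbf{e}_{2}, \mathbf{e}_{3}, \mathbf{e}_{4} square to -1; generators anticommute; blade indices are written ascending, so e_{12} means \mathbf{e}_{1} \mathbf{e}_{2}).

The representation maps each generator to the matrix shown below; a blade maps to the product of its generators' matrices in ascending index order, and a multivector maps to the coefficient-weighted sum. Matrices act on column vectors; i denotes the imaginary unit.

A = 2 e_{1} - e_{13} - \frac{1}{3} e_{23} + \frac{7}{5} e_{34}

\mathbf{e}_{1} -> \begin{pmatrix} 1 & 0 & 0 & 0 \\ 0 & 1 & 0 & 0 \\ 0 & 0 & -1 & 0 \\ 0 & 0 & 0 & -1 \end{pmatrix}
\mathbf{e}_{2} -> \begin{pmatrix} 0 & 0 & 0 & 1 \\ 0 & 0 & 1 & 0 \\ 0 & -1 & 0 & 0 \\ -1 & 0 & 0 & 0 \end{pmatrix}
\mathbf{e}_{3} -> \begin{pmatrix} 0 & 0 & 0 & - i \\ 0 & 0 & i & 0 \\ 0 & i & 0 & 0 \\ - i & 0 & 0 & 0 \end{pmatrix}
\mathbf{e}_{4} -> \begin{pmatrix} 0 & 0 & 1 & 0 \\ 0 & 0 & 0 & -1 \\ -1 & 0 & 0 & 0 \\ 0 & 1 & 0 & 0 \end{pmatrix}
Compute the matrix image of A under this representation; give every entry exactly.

Bivector images (products of the table entries): rho(e_{13}) = rho(\mathbf{e}_{1})rho(\mathbf{e}_{3}) = \begin{pmatrix} 0 & 0 & 0 & - i \\ 0 & 0 & i & 0 \\ 0 & - i & 0 & 0 \\ i & 0 & 0 & 0 \end{pmatrix}; rho(e_{23}) = rho(\mathbf{e}_{2})rho(\mathbf{e}_{3}) = \begin{pmatrix} - i & 0 & 0 & 0 \\ 0 & i & 0 & 0 \\ 0 & 0 & - i & 0 \\ 0 & 0 & 0 & i \end{pmatrix}; rho(e_{34}) = rho(\mathbf{e}_{3})rho(\mathbf{e}_{4}) = \begin{pmatrix} 0 & - i & 0 & 0 \\ - i & 0 & 0 & 0 \\ 0 & 0 & 0 & - i \\ 0 & 0 & - i & 0 \end{pmatrix}.
M = (2)*rho(e_{1}) + (-1)*rho(e_{13}) + (-\frac{1}{3})*rho(e_{23}) + (\frac{7}{5})*rho(e_{34}), summed entrywise:
Answer: \begin{pmatrix} 2 + \frac{i}{3} & - \frac{7 i}{5} & 0 & i \\ - \frac{7 i}{5} & 2 - \frac{i}{3} & - i & 0 \\ 0 & i & -2 + \frac{i}{3} & - \frac{7 i}{5} \\ - i & 0 & - \frac{7 i}{5} & -2 - \frac{i}{3} \end{pmatrix}


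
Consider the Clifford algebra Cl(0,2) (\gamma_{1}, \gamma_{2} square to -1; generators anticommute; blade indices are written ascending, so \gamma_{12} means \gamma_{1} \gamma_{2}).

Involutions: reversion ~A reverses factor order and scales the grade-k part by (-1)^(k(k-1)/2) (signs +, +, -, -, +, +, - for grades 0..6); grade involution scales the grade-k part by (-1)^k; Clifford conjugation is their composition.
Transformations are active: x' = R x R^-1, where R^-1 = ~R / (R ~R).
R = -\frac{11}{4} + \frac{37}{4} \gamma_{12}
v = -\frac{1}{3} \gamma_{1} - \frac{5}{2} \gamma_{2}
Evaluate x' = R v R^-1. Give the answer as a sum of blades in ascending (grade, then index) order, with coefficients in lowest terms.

~R = -\frac{11}{4} - \frac{37}{4} \gamma_{12}, and R ~R = \frac{745}{8}, so R^-1 = ~R / (\frac{745}{8}).
R v = \frac{577}{24} \gamma_{1} + \frac{91}{24} \gamma_{2}
Answer: -\frac{1619}{1490} \gamma_{1} + \frac{5087}{2235} \gamma_{2}


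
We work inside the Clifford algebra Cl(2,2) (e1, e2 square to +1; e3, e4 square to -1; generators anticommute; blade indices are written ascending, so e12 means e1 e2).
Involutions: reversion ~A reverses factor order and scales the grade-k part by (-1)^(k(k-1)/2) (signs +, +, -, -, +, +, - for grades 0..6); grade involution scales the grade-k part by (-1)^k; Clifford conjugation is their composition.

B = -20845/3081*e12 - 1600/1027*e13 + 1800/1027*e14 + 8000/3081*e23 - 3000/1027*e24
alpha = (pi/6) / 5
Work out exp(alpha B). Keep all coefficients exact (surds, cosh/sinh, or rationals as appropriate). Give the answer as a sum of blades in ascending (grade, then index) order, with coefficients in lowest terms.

B^2 term by term: the squares give (-20845/3081)^2*(e12)^2 + (-1600/1027)^2*(e13)^2 + (1800/1027)^2*(e14)^2 + (8000/3081)^2*(e23)^2 + (-3000/1027)^2*(e24)^2 = 434514025/9492561*(-1) + 2560000/1054729*(+1) + 3240000/1054729*(+1) + 64000000/9492561*(+1) + 9000000/1054729*(+1) = -25 (each basis 2-blade squares to minus the product of its generators' squares); cross terms between blades sharing an index anticommute and cancel; the commuting (index-disjoint) pairs give grade-4 terms 2*c*c'*(blade product), which cancel blade by blade — e1234: -9600000/1054729 + 9600000/1054729 = 0 — confirming B is simple. So B^2 = -25.
B^2 = -25 — since the square is negative, the closed form is circular: l = 5, alpha*l = pi/6, so exp(alpha B) = cos(pi/6) + (sin(pi/6)/5)*B = sqrt(3)/2 + (1/10)*B.
Answer: sqrt(3)/2 - 4169/6162*e12 - 160/1027*e13 + 180/1027*e14 + 800/3081*e23 - 300/1027*e24


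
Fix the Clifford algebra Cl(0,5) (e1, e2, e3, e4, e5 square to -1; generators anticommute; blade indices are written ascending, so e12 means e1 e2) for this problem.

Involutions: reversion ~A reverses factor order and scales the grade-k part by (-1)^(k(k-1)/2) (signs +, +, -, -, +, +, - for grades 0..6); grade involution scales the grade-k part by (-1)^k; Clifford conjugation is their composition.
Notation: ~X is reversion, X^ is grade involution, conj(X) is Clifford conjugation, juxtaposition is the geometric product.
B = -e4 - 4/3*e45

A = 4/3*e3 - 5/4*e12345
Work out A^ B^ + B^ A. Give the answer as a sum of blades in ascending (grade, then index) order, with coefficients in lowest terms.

first term: -4/3*e34 + 5/3*e123 + 16/9*e345 + 5/4*e1235
second term: -4/3*e34 - 5/3*e123 - 16/9*e345 - 5/4*e1235
Answer: -8/3*e34


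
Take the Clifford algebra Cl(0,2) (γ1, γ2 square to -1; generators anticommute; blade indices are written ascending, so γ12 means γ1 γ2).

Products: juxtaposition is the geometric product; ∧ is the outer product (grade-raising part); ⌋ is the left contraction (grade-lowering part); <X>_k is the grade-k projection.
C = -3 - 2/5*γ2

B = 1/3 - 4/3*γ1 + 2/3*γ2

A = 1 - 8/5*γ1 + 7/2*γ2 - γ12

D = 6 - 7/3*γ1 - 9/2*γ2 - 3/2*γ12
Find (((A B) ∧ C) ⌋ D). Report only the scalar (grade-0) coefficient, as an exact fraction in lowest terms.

step 1: -62/15 - 6/5*γ1 + 19/6*γ2 + 49/15*γ12
step 2: 62/5 + 18/5*γ1 - 1177/150*γ2 - 233/25*γ12
step 3: 3351/100 - 5149/300*γ1 - 252/5*γ2 - 93/5*γ12
Answer: 3351/100


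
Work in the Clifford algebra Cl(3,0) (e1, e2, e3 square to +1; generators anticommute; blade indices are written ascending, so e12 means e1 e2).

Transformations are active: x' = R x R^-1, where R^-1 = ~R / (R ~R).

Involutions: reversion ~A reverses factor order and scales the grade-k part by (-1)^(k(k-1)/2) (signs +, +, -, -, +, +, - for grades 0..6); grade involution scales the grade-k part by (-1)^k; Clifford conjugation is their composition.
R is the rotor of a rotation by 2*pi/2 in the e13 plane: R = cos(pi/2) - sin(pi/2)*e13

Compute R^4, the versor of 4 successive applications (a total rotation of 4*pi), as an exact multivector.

Half-angle bookkeeping: 4 applications in e13 add up to rotor phase 4*pi/2 = 2*pi, so R^4 = cos(2*pi) - sin(2*pi)*e13.
cos(2*pi) = 1 and sin(2*pi) = 0, so R^4 = 1. The total rotation 4*pi is 2 full turns, so every vector returns to itself, yet the rotor is +1, back on the identity sheet (an even number of 2*pi turns).
Answer: 1


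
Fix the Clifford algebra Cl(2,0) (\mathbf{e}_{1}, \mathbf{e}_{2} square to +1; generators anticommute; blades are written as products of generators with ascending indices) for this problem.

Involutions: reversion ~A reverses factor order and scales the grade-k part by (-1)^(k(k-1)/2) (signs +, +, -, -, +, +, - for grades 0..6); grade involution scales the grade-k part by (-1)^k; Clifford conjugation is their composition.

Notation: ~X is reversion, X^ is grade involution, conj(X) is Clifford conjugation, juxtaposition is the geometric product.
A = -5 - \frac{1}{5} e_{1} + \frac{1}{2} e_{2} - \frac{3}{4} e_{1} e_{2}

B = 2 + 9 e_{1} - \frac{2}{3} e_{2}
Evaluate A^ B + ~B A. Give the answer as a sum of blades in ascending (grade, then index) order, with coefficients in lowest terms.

first term: -\frac{118}{15} - \frac{441}{10} e_{1} + \frac{109}{12} e_{2} + \frac{43}{15} e_{1} e_{2}
second term: -\frac{182}{15} - \frac{459}{10} e_{1} - \frac{29}{12} e_{2} + \frac{43}{15} e_{1} e_{2}
Answer: -20 - 90 e_{1} + \frac{20}{3} e_{2} + \frac{86}{15} e_{1} e_{2}


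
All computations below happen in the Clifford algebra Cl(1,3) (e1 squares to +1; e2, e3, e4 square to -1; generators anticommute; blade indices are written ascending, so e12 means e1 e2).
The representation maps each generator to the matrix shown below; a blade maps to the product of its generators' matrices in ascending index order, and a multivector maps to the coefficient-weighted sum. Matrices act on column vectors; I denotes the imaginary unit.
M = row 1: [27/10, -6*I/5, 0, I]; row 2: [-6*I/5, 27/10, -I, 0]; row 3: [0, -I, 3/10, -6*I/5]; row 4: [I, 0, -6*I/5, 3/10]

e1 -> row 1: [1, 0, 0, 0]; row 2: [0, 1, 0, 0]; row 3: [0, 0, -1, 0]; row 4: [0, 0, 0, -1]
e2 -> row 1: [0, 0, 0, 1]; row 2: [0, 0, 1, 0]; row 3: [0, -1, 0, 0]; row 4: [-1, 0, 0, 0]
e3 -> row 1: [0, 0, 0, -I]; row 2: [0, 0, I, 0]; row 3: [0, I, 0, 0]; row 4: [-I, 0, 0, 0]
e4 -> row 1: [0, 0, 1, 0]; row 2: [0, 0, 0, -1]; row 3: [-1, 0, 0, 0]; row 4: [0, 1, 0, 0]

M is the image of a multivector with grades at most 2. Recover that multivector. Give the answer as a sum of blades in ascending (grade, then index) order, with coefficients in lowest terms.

Method: the blade images are trace-orthogonal — tr(rho(e_A) rho(e_B)^-1) = 4 if A = B and 0 otherwise — and rho(e_A)^-1 = (e_A)^2 * rho(e_A) with (e_A)^2 = +1 or -1, so the coefficient of e_A in the preimage is (e_A)^2 * tr(M rho(e_A))/4.
Nonzero projections over blades of grade <= 2: 1: (1)^2 = +1, tr(M 1) = 6, coefficient 3/2; e1: (e1)^2 = +1, tr(M rho(e1)) = 24/5, coefficient 6/5; e3: (e3)^2 = -1, tr(M rho(e3)) = 4, coefficient -1; e34: (e34)^2 = -1, tr(M rho(e34)) = -24/5, coefficient 6/5. Every other blade of grade <= 2 projects to 0.
Answer: 3/2 + 6/5*e1 - e3 + 6/5*e34


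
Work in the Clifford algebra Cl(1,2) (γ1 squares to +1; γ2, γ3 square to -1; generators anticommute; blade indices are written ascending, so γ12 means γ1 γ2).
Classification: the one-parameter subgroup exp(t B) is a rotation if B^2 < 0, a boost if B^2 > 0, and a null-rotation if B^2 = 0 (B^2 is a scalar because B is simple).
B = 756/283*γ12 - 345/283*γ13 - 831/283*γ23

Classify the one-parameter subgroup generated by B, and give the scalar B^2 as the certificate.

B^2 term by term: the squares give (756/283)^2*(γ12)^2 + (-345/283)^2*(γ13)^2 + (-831/283)^2*(γ23)^2 = 571536/80089*(+1) + 119025/80089*(+1) + 690561/80089*(-1) = 0 (each basis 2-blade squares to minus the product of its generators' squares); cross terms between blades sharing an index anticommute and cancel. So B^2 = 0.
Answer: null-rotation, certificate B^2 = 0. One invariant decides it: the square 0 survives every conjugation, and its sign is exactly the classification.


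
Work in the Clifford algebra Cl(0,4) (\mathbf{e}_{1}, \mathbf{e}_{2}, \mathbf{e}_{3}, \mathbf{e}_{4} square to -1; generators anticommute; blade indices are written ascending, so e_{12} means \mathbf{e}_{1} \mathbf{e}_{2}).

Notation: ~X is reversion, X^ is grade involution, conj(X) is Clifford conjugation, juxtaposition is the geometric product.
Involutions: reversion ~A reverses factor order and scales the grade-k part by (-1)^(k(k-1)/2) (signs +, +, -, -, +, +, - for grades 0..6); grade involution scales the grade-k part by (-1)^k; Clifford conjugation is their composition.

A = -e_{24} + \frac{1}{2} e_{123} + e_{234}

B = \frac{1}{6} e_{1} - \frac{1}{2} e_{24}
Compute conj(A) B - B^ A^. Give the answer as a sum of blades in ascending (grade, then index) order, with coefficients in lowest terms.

first term: \frac{1}{2} - \frac{1}{2} e_{3} - \frac{1}{12} e_{23} + \frac{1}{6} e_{124} - \frac{1}{4} e_{134} - \frac{1}{6} e_{1234}
second term: -\frac{1}{2} + \frac{1}{2} e_{3} - \frac{1}{12} e_{23} + \frac{1}{6} e_{124} - \frac{1}{4} e_{134} + \frac{1}{6} e_{1234}
Answer: 1 - e_{3} - \frac{1}{3} e_{1234}


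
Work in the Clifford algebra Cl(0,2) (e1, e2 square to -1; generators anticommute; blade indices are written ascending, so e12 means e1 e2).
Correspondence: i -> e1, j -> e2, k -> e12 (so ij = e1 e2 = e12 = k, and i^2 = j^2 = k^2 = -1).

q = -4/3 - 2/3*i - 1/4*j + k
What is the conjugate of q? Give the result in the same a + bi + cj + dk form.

In blades: q = -4/3 - 2/3*e1 - 1/4*e2 + e12.
Conjugation here is Clifford conjugation: the scalar is fixed and the grade-1 and grade-2 blades all flip sign, giving -4/3 + 2/3*e1 + 1/4*e2 - e12; translating back:
Answer: -4/3 + 2/3*i + 1/4*j - k


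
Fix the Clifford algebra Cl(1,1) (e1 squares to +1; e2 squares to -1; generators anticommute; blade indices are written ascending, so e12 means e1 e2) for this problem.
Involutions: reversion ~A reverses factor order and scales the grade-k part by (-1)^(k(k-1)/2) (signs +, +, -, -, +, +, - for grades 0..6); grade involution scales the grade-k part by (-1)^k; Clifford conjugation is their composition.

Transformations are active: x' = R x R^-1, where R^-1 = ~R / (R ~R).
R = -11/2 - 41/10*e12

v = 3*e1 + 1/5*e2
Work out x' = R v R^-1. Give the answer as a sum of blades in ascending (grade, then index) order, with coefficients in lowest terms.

~R = -11/2 + 41/10*e12, and R ~R = 336/25, so R^-1 = ~R / (336/25).
R v = -392/25*e1 + 56/5*e2
Answer: 59/6*e1 - 281/30*e2


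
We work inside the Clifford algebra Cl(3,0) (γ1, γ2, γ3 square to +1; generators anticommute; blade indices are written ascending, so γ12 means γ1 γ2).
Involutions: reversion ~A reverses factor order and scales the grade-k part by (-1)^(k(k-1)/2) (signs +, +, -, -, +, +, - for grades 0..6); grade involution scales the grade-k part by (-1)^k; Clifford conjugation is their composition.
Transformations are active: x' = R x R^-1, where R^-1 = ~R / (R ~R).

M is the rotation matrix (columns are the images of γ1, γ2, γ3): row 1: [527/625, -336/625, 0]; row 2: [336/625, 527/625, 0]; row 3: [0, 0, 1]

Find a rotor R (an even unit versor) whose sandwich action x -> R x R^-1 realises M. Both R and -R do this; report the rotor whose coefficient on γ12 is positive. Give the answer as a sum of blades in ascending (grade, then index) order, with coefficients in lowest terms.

Method: write R = a + b12*γ12 + b13*γ13 + b23*γ23 with a^2 + b12^2 + b13^2 + b23^2 = 1 (so R^-1 = ~R). Expanding the columns R e_j ~R gives tr M = 4a^2 - 1 and, from the antisymmetric part, M21 - M12 = -4a*b12, M13 - M31 = 4a*b13, M32 - M23 = -4a*b23.
Here tr M = 1679/625, so a^2 = (1 + tr M)/4 = 576/625 and a = ±24/25. Taking a = 24/25: M21 - M12 = 672/625, M13 - M31 = 0, M32 - M23 = 0, giving b12 = -7/25, b13 = 0, b23 = 0, i.e. R = 24/25 - 7/25*γ12.
Its γ12 coefficient is negative, so report the other preimage -R.
Answer: -24/25 + 7/25*γ12. Note: both R and -R realise this M (trace 1679/625); the covering map identifies them, and the γ12-coefficient sign is the tie-breaker.


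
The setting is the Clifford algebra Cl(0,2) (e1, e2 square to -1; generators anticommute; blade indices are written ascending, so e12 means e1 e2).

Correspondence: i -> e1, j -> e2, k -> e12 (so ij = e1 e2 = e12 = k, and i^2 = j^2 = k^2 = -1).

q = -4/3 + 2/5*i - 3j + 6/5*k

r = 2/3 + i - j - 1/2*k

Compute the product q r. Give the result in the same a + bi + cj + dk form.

In blades: q = -4/3 + 2/5*e1 - 3*e2 + 6/5*e12, r = 2/3 + e1 - e2 - 1/2*e12.
Distribute q over r term by term (generator squares from the signature, products reordered to ascending indices): (-4/3)*r = -8/9 - 4/3*e1 + 4/3*e2 + 2/3*e12; (2/5*e1)*r = -2/5 + 4/15*e1 + 1/5*e2 - 2/5*e12; (-3*e2)*r = -3 + 3/2*e1 - 2*e2 + 3*e12; (6/5*e12)*r = 3/5 + 6/5*e1 + 6/5*e2 + 4/5*e12.
Sum: -166/45 + 49/30*e1 + 11/15*e2 + 61/15*e12; translating back through the correspondence:
Answer: -166/45 + 49/30*i + 11/15*j + 61/15*k


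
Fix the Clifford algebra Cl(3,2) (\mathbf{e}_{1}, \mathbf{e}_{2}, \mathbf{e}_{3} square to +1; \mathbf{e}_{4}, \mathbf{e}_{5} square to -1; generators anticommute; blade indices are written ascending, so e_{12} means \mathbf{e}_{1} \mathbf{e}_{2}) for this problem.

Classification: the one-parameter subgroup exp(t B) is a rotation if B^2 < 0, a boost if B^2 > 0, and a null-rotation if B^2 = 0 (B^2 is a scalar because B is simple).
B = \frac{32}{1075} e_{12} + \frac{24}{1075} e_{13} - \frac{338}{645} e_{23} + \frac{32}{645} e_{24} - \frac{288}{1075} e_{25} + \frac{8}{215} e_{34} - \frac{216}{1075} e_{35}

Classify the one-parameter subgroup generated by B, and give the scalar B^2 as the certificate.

B^2 term by term: the squares give (\frac{32}{1075})^2*(e_{12})^2 + (\frac{24}{1075})^2*(e_{13})^2 + (-\frac{338}{645})^2*(e_{23})^2 + (\frac{32}{645})^2*(e_{24})^2 + (-\frac{288}{1075})^2*(e_{25})^2 + (\frac{8}{215})^2*(e_{34})^2 + (-\frac{216}{1075})^2*(e_{35})^2 = \frac{1024}{1155625}*(-1) + \frac{576}{1155625}*(-1) + \frac{114244}{416025}*(-1) + \frac{1024}{416025}*(+1) + \frac{82944}{1155625}*(+1) + \frac{64}{46225}*(+1) + \frac{46656}{1155625}*(+1) = -\frac{4}{25} (each basis 2-blade squares to minus the product of its generators' squares); cross terms between blades sharing an index anticommute and cancel; the commuting (index-disjoint) pairs give grade-4 terms 2*c*c'*(blade product), which cancel blade by blade — e_{1234}: \frac{512}{231125} - \frac{512}{231125} = 0; e_{1235}: -\frac{13824}{1155625} + \frac{13824}{1155625} = 0; e_{2345}: \frac{4608}{231125} - \frac{4608}{231125} = 0 — confirming B is simple. So B^2 = -\frac{4}{25}.
Answer: rotation, certificate B^2 = -\frac{4}{25}. The class reads off the invariant scalar -\frac{4}{25} directly.


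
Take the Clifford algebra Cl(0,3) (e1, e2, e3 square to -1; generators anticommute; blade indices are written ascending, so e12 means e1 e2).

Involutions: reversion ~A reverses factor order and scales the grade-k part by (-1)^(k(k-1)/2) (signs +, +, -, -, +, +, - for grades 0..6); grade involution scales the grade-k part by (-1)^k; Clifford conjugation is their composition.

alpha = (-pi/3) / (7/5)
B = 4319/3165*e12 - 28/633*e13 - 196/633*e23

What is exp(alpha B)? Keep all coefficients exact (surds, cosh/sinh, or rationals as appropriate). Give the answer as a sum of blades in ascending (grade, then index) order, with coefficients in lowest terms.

B^2 term by term: the squares give (4319/3165)^2*(e12)^2 + (-28/633)^2*(e13)^2 + (-196/633)^2*(e23)^2 = 18653761/10017225*(-1) + 784/400689*(-1) + 38416/400689*(-1) = -49/25 (each basis 2-blade squares to minus the product of its generators' squares); cross terms between blades sharing an index anticommute and cancel. So B^2 = -49/25.
B^2 = -49/25 — the negative square puts this in the circular regime; l = 7/5, alpha*l = -pi/3, so exp(alpha B) = cos(-pi/3) + (sin(-pi/3)/(7/5))*B = 1/2 + (-5*sqrt(3)/14)*B.
Answer: 1/2 - 617*sqrt(3)/1266*e12 + 10*sqrt(3)/633*e13 + 70*sqrt(3)/633*e23


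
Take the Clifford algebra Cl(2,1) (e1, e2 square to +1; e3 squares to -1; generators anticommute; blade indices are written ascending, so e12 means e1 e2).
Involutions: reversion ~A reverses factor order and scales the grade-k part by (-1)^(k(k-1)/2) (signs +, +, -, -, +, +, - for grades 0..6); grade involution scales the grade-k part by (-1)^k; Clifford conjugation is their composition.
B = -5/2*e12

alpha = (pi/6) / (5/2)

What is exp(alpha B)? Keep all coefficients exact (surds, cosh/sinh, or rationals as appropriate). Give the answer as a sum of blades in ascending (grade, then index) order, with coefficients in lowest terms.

B^2 = (-5/2)^2*(e12)^2 = 25/4*(-1) = -25/4 (a basis 2-blade squares to minus the product of its generators' squares).
B^2 = -25/4 — since the square is negative, the closed form is circular: l = 5/2, alpha*l = pi/6, so exp(alpha B) = cos(pi/6) + (sin(pi/6)/(5/2))*B = sqrt(3)/2 + (1/5)*B.
Answer: sqrt(3)/2 - 1/2*e12


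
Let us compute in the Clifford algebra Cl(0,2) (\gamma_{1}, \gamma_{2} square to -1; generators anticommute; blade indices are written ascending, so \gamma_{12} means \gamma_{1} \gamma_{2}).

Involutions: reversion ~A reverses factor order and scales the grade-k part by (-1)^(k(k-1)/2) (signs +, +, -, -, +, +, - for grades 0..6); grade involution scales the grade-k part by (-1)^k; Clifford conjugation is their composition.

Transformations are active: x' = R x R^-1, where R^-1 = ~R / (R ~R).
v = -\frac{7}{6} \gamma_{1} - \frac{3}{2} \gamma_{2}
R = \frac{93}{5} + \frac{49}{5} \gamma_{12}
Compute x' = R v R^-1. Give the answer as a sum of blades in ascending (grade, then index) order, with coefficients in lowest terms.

~R = \frac{93}{5} - \frac{49}{5} \gamma_{12}, and R ~R = 442, so R^-1 = ~R / (442).
R v = -7 \gamma_{1} - \frac{118}{3} \gamma_{2}
Answer: \frac{3829}{6630} \gamma_{1} - \frac{4001}{2210} \gamma_{2}


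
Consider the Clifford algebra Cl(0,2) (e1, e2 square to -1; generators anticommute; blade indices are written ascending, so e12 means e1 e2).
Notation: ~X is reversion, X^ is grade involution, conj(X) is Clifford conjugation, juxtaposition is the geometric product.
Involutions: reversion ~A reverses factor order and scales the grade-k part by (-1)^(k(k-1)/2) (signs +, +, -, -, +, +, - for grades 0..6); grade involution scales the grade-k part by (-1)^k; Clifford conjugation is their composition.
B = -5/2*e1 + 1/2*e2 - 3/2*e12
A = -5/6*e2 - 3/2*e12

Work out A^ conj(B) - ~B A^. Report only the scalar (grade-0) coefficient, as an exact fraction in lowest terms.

first term: 8/3 + 1/2*e1 - 15/4*e2 - 25/12*e12
second term: 11/6 - 2*e1 - 15/4*e2 - 25/12*e12
Answer: 5/6


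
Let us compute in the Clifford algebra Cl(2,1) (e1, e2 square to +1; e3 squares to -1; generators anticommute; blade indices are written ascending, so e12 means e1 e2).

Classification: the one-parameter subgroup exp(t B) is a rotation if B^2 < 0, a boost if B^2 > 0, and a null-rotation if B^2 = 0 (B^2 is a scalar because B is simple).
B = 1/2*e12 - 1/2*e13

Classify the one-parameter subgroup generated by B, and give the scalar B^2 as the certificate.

B^2 term by term: the squares give (1/2)^2*(e12)^2 + (-1/2)^2*(e13)^2 = 1/4*(-1) + 1/4*(+1) = 0 (each basis 2-blade squares to minus the product of its generators' squares); cross terms between blades sharing an index anticommute and cancel. So B^2 = 0.
Answer: null-rotation, certificate B^2 = 0. No conjugation can change B^2 = 0; the sign gives the class.


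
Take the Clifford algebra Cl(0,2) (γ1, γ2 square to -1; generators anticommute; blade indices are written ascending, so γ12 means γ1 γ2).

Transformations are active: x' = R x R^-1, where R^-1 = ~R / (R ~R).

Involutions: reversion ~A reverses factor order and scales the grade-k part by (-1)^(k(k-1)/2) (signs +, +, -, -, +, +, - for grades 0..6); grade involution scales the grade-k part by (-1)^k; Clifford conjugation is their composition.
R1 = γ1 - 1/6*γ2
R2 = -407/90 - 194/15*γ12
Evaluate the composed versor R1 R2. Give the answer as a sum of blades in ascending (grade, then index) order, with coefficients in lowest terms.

Distribute over the terms of R1 (each basis-blade product reordered to ascending indices, repeated generators contracted through their squares):
(γ1) R2 = -407/90*γ1 + 194/15*γ2
(-1/6*γ2) R2 = 97/45*γ1 + 407/540*γ2
Summing the partial products and collecting blades:
Answer: -71/30*γ1 + 7391/540*γ2


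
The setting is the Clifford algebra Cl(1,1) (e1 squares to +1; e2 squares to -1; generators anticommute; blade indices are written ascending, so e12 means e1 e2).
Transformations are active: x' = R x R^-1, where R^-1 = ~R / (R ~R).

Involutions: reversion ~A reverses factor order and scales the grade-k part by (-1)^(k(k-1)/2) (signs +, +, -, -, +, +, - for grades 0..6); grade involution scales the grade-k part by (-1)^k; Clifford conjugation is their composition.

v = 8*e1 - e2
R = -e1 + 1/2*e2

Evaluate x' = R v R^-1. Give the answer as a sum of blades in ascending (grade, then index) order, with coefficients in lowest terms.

~R = -e1 + 1/2*e2, and R ~R = 3/4, so R^-1 = ~R / (3/4).
R v = -15/2 - 3*e12
Answer: 12*e1 - 9*e2


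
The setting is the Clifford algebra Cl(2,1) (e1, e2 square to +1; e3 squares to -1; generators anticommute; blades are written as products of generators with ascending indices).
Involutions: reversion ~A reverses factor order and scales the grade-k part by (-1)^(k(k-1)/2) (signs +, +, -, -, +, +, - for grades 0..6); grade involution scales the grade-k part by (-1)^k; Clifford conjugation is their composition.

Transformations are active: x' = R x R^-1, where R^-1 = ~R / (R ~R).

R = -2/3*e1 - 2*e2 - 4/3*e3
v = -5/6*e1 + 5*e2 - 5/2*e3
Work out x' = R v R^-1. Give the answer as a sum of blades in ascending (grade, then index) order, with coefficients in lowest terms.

~R = -2/3*e1 - 2*e2 - 4/3*e3, and R ~R = 8/3, so R^-1 = ~R / (8/3).
R v = -115/9 - 5*e1 e2 + 5/9*e1 e3 + 35/3*e2 e3
Answer: 65/9*e1 + 85/6*e2 + 275/18*e3


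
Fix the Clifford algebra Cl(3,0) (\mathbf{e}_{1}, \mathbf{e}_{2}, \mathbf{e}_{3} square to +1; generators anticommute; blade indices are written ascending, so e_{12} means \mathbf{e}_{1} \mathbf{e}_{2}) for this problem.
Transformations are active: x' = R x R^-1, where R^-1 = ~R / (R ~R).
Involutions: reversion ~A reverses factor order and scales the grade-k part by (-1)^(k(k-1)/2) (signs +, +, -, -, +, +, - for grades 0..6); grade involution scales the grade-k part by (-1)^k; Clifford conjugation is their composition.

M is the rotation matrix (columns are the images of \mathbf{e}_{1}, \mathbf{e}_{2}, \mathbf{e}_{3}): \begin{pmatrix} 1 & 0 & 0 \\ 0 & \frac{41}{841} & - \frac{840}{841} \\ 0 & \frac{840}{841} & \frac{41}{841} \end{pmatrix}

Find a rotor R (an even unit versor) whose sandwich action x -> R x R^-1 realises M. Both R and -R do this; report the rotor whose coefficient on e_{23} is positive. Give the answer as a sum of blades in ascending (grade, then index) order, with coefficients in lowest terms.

Method: write R = a + b12*e_{12} + b13*e_{13} + b23*e_{23} with a^2 + b12^2 + b13^2 + b23^2 = 1 (so R^-1 = ~R). Expanding the columns R e_j ~R gives tr M = 4a^2 - 1 and, from the antisymmetric part, M21 - M12 = -4a*b12, M13 - M31 = 4a*b13, M32 - M23 = -4a*b23.
Here tr M = \frac{923}{841}, so a^2 = (1 + tr M)/4 = \frac{441}{841} and a = ±\frac{21}{29}. Taking a = \frac{21}{29}: M21 - M12 = 0, M13 - M31 = 0, M32 - M23 = \frac{1680}{841}, giving b12 = 0, b13 = 0, b23 = -\frac{20}{29}, i.e. R = \frac{21}{29} - \frac{20}{29} e_{23}.
Its e_{23} coefficient is negative, so report the other preimage -R.
Answer: -\frac{21}{29} + \frac{20}{29} e_{23}. Sheet selection: the two-to-one cover makes ±R indistinguishable at the matrix level (trace \frac{923}{841}), so uniqueness comes from the required sign on e_{23}.


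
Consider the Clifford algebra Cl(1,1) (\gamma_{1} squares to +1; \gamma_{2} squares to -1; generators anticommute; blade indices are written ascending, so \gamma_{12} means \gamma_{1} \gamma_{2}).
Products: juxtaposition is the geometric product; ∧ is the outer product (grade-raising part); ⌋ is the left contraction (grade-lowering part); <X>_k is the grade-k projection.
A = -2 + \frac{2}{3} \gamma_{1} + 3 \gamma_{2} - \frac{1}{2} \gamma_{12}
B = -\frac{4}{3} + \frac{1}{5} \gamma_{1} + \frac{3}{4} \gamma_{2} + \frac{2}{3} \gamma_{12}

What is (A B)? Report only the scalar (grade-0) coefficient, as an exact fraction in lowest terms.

step 1: \frac{13}{60} + \frac{391}{360} \gamma_{1} - \frac{223}{45} \gamma_{2} - \frac{23}{30} \gamma_{12}
Answer: \frac{13}{60}


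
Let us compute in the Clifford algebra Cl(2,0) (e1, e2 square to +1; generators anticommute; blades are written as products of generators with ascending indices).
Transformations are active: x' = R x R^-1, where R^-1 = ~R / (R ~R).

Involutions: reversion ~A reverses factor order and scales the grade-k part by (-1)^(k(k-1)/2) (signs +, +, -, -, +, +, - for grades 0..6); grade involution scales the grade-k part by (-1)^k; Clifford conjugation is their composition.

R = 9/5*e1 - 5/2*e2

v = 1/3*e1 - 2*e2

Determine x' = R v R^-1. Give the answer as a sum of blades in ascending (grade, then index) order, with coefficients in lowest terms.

~R = 9/5*e1 - 5/2*e2, and R ~R = 949/100, so R^-1 = ~R / (949/100).
R v = 28/5 - 83/30*e1 e2
Answer: 5099/2847*e1 - 902/949*e2


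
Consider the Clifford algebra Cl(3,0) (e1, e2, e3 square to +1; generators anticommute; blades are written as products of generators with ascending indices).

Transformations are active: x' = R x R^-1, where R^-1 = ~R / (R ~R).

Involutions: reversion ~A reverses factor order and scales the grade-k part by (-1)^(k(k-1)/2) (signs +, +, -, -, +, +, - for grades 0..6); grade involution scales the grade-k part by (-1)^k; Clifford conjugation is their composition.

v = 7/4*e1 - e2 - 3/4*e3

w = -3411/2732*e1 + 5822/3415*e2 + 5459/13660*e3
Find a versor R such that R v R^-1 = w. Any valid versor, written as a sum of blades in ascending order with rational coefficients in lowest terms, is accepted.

Why this works: both vectors square to 37/8, so q(v) = q(w) and R = v + w = 685/1366*e1 + 2407/3415*e2 - 2393/6830*e3 carries v to w — its own direction survives, the complement (v - w)/2 flips.
Answer: 685/1366*e1 + 2407/3415*e2 - 2393/6830*e3


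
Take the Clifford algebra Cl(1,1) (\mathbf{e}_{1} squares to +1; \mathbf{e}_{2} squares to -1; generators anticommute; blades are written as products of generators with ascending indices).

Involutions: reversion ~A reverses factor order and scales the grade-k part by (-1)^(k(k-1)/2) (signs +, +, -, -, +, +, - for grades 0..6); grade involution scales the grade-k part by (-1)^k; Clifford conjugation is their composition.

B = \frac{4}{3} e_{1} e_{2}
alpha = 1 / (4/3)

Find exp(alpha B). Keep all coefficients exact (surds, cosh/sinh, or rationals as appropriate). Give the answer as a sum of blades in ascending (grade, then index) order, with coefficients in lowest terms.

B^2 = (\frac{4}{3})^2*(e_{1} e_{2})^2 = \frac{16}{9}*(+1) = \frac{16}{9} (a basis 2-blade squares to minus the product of its generators' squares).
B^2 = \frac{16}{9} — hyperbolic case — the even/odd split gives cosh and sinh: l = \frac{4}{3}, alpha*l = 1, so exp(alpha B) = cosh(1) + (sinh(1)/(\frac{4}{3}))*B = \cosh{\left(1 \right)} + (\frac{3 \sinh{\left(1 \right)}}{4})*B.
Answer: \cosh{\left(1 \right)} + \sinh{\left(1 \right)} e_{1} e_{2}


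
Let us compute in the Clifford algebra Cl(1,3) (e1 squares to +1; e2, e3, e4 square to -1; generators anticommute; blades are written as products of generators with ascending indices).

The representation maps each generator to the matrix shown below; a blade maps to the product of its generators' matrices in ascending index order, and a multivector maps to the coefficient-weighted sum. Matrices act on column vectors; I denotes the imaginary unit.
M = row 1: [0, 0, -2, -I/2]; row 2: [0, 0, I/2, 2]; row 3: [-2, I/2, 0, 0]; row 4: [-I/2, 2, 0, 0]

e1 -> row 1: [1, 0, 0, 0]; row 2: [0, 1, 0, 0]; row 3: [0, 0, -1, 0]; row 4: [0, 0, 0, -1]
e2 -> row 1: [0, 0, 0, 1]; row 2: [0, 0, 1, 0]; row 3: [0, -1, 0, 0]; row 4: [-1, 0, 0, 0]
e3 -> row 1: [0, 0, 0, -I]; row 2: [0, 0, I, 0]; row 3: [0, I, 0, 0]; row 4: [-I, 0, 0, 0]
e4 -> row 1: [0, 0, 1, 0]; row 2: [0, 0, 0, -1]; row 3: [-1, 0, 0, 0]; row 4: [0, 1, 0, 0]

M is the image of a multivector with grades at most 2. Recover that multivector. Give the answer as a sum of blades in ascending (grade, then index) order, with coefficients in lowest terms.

Method: the blade images are trace-orthogonal — tr(rho(e_A) rho(e_B)^-1) = 4 if A = B and 0 otherwise — and rho(e_A)^-1 = (e_A)^2 * rho(e_A) with (e_A)^2 = +1 or -1, so the coefficient of e_A in the preimage is (e_A)^2 * tr(M rho(e_A))/4.
Nonzero projections over blades of grade <= 2: e3: (e3)^2 = -1, tr(M rho(e3)) = -2, coefficient 1/2; e1 e4: (e1 e4)^2 = +1, tr(M rho(e1 e4)) = -8, coefficient -2. Every other blade of grade <= 2 projects to 0.
Answer: 1/2*e3 - 2*e1 e4


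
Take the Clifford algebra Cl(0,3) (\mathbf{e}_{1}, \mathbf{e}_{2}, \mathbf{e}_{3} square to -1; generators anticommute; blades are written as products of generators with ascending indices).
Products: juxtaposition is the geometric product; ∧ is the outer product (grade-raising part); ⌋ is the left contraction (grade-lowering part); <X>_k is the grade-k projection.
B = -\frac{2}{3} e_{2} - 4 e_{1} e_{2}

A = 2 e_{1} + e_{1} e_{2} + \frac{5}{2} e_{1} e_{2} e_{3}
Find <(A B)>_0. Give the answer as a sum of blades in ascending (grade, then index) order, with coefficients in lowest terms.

step 1: 4 + \frac{2}{3} e_{1} + 8 e_{2} + 10 e_{3} - \frac{4}{3} e_{1} e_{2} - \frac{5}{3} e_{1} e_{3}
step 2: 4
Answer: 4


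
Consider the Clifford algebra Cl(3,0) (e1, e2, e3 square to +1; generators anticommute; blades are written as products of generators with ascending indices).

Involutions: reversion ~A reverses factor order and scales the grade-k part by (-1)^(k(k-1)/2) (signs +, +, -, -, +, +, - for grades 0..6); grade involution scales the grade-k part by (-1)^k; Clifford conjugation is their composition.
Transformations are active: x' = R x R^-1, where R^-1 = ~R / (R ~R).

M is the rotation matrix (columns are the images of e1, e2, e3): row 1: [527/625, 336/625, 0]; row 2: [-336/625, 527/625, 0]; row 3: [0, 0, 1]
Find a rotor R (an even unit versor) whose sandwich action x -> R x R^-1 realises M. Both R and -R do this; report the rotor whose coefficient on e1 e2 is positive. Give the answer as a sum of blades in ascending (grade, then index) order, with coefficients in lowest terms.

Method: write R = a + b12*e1 e2 + b13*e1 e3 + b23*e2 e3 with a^2 + b12^2 + b13^2 + b23^2 = 1 (so R^-1 = ~R). Expanding the columns R e_j ~R gives tr M = 4a^2 - 1 and, from the antisymmetric part, M21 - M12 = -4a*b12, M13 - M31 = 4a*b13, M32 - M23 = -4a*b23.
Here tr M = 1679/625, so a^2 = (1 + tr M)/4 = 576/625 and a = ±24/25. Taking a = 24/25: M21 - M12 = -672/625, M13 - M31 = 0, M32 - M23 = 0, giving b12 = 7/25, b13 = 0, b23 = 0, i.e. R = 24/25 + 7/25*e1 e2.
Its e1 e2 coefficient is already positive.
Answer: 24/25 + 7/25*e1 e2. Note: both R and -R realise this M (trace 1679/625); the covering map identifies them, and the e1 e2-coefficient sign is the tie-breaker.


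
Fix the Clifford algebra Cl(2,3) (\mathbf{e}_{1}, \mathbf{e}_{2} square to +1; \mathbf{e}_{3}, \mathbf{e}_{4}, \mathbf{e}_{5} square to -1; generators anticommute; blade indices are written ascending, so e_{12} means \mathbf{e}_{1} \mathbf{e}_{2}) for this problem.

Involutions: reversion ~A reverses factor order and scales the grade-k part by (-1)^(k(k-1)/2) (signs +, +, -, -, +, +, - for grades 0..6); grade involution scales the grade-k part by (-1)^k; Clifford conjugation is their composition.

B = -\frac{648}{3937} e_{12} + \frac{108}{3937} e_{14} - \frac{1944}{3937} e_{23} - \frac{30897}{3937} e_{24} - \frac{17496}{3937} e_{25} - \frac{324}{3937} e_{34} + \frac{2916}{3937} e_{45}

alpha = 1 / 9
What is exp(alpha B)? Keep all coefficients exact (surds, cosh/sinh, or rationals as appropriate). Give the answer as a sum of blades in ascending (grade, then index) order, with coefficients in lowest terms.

B^2 term by term: the squares give (-\frac{648}{3937})^2*(e_{12})^2 + (\frac{108}{3937})^2*(e_{14})^2 + (-\frac{1944}{3937})^2*(e_{23})^2 + (-\frac{30897}{3937})^2*(e_{24})^2 + (-\frac{17496}{3937})^2*(e_{25})^2 + (-\frac{324}{3937})^2*(e_{34})^2 + (\frac{2916}{3937})^2*(e_{45})^2 = \frac{419904}{15499969}*(-1) + \frac{11664}{15499969}*(+1) + \frac{3779136}{15499969}*(+1) + \frac{954624609}{15499969}*(+1) + \frac{306110016}{15499969}*(+1) + \frac{104976}{15499969}*(-1) + \frac{8503056}{15499969}*(-1) = 81 (each basis 2-blade squares to minus the product of its generators' squares); cross terms between blades sharing an index anticommute and cancel; the commuting (index-disjoint) pairs give grade-4 terms 2*c*c'*(blade product), which cancel blade by blade — e_{1234}: \frac{419904}{15499969} - \frac{419904}{15499969} = 0; e_{1245}: -\frac{3779136}{15499969} + \frac{3779136}{15499969} = 0; e_{2345}: -\frac{11337408}{15499969} + \frac{11337408}{15499969} = 0 — confirming B is simple. So B^2 = 81.
B^2 = 81 — since the square is positive, the closed form is hyperbolic: l = 9, alpha*l = 1, so exp(alpha B) = cosh(1) + (sinh(1)/9)*B = \cosh{\left(1 \right)} + (\frac{\sinh{\left(1 \right)}}{9})*B.
Answer: \cosh{\left(1 \right)} - \frac{72 \sinh{\left(1 \right)}}{3937} e_{12} + \frac{12 \sinh{\left(1 \right)}}{3937} e_{14} - \frac{216 \sinh{\left(1 \right)}}{3937} e_{23} - \frac{3433 \sinh{\left(1 \right)}}{3937} e_{24} - \frac{1944 \sinh{\left(1 \right)}}{3937} e_{25} - \frac{36 \sinh{\left(1 \right)}}{3937} e_{34} + \frac{324 \sinh{\left(1 \right)}}{3937} e_{45}
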